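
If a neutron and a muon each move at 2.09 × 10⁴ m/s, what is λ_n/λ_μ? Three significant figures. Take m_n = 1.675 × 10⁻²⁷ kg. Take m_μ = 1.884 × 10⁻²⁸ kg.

At fixed v, p = mv so λ = h/(mv) ∝ 1/m.
λ_n/λ_μ = m_μ/m_n = 1.884 × 10⁻²⁸/1.675 × 10⁻²⁷ = 0.112.

λ_n/λ_μ = 0.112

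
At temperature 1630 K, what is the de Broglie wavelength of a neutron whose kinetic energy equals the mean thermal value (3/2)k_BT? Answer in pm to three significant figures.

λ = 62.3 pm

KE = (3/2)k_BT = 1.5 × 1.381 × 10⁻²³ × 1630 = 3.377 × 10⁻²⁰ J.
p = √(2mKE) = √(2 × 1.675 × 10⁻²⁷ × 3.377 × 10⁻²⁰) = 1.064 × 10⁻²³ kg·m/s.
λ = h/p = 6.23 × 10⁻¹¹ m = 62.3 pm.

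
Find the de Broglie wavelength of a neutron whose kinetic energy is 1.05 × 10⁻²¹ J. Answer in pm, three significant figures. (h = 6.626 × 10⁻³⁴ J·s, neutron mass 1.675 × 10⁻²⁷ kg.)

p = √(2mKE) = √(2 × 1.675 × 10⁻²⁷ × 1.050 × 10⁻²¹) = 1.875 × 10⁻²⁴ kg·m/s.
λ = h/p = 6.626 × 10⁻³⁴ / 1.875 × 10⁻²⁴ = 3.53 × 10⁻¹⁰ m = 353 pm.

λ = 353 pm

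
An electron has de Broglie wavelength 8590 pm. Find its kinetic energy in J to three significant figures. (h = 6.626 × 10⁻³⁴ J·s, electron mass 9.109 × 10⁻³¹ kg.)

p = h/λ = 6.626 × 10⁻³⁴ / 8.590 × 10⁻⁹ = 7.714 × 10⁻²⁶ kg·m/s.
KE = p²/(2m) = (7.714 × 10⁻²⁶)² / (2 × 9.109 × 10⁻³¹) = 3.266 × 10⁻²¹ J = 3.27 × 10⁻²¹ J.

KE = 3.27 × 10⁻²¹ J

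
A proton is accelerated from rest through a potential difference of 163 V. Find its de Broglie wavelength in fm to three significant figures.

λ = 2240 fm

KE = eV = 1.602 × 10⁻¹⁹ × 163.0 = 2.611 × 10⁻¹⁷ J.
p = √(2mKE) = √(2 × 1.673 × 10⁻²⁷ × 2.611 × 10⁻¹⁷) = 2.956 × 10⁻²² kg·m/s.
λ = h/p = 6.626 × 10⁻³⁴ / 2.956 × 10⁻²² = 2.24 × 10⁻¹² m = 2240 fm.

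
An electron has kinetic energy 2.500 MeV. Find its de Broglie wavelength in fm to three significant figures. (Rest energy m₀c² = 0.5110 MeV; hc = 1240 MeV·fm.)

λ = 418 fm

Total energy E = KE + m₀c² = 2.500 + 0.5110 = 3.0110 MeV.
(pc)² = E² − (m₀c²)² = (3.0110)² − (0.5110)² = 8.805 MeV², so pc = 2.967 MeV.
λ = hc/(pc) = 1240 MeV·fm / 2.967 MeV = 418 fm.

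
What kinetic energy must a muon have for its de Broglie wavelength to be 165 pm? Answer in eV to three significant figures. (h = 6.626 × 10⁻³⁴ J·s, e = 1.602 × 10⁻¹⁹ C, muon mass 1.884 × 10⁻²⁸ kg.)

p = h/λ = 6.626 × 10⁻³⁴ / 1.650 × 10⁻¹⁰ = 4.016 × 10⁻²⁴ kg·m/s.
KE = p²/(2m) = (4.016 × 10⁻²⁴)² / (2 × 1.884 × 10⁻²⁸) = 4.280 × 10⁻²⁰ J = 0.267 eV.

KE = 0.267 eV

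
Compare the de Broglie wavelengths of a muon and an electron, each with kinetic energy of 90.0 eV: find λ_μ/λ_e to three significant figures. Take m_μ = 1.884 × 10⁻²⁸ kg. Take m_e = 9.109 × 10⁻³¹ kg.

λ_μ/λ_e = 0.0695

At fixed KE, p = √(2mKE) so λ = h/p ∝ 1/√m.
λ_μ/λ_e = √(m_e/m_μ) = √(9.109 × 10⁻³¹/1.884 × 10⁻²⁸) = √(4.835 × 10⁻³) = 0.0695.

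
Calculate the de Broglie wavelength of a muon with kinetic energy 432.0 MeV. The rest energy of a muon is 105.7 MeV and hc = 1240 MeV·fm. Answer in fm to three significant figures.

Total energy E = KE + m₀c² = 432.0 + 105.7 = 537.7 MeV.
(pc)² = E² − (m₀c²)² = (537.7)² − (105.7)² = 2.779 × 10⁵ MeV², so pc = 527.2 MeV.
λ = hc/(pc) = 1240 MeV·fm / 527.2 MeV = 2.35 fm.

λ = 2.35 fm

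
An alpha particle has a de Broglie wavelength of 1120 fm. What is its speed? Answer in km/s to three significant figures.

v = 89.0 km/s

p = h/λ = 6.626 × 10⁻³⁴ / 1.120 × 10⁻¹² = 5.916 × 10⁻²² kg·m/s.
v = p/m = 5.916 × 10⁻²² / 6.645 × 10⁻²⁷ = 8.90 × 10⁴ m/s = 89.0 km/s.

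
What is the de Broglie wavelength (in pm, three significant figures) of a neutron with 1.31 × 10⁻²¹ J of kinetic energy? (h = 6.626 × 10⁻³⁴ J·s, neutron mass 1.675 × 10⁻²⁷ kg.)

p = √(2mKE) = √(2 × 1.675 × 10⁻²⁷ × 1.310 × 10⁻²¹) = 2.095 × 10⁻²⁴ kg·m/s.
λ = h/p = 6.626 × 10⁻³⁴ / 2.095 × 10⁻²⁴ = 3.16 × 10⁻¹⁰ m = 316 pm.

λ = 316 pm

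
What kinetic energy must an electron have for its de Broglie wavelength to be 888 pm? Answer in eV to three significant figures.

p = h/λ = 6.626 × 10⁻³⁴ / 8.880 × 10⁻¹⁰ = 7.462 × 10⁻²⁵ kg·m/s.
KE = p²/(2m) = (7.462 × 10⁻²⁵)² / (2 × 9.109 × 10⁻³¹) = 3.056 × 10⁻¹⁹ J = 1.91 eV.

KE = 1.91 eV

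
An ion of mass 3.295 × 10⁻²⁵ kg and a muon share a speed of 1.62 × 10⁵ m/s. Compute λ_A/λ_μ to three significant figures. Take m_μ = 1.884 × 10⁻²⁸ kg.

λ_A/λ_μ = 5.72 × 10⁻⁴

At fixed v, p = mv so λ = h/(mv) ∝ 1/m.
λ_A/λ_μ = m_μ/m_A = 1.884 × 10⁻²⁸/3.295 × 10⁻²⁵ = 5.72 × 10⁻⁴.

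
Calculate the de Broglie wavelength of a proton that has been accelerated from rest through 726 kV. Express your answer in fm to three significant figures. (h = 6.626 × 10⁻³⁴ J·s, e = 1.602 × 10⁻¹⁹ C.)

λ = 33.6 fm

KE = eV = 1.602 × 10⁻¹⁹ × 7.260 × 10⁵ = 1.163 × 10⁻¹³ J.
p = √(2mKE) = √(2 × 1.673 × 10⁻²⁷ × 1.163 × 10⁻¹³) = 1.973 × 10⁻²⁰ kg·m/s.
λ = h/p = 6.626 × 10⁻³⁴ / 1.973 × 10⁻²⁰ = 3.36 × 10⁻¹⁴ m = 33.6 fm.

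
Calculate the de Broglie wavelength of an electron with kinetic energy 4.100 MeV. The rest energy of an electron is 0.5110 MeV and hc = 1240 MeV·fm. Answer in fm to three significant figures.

λ = 271 fm

Total energy E = KE + m₀c² = 4.100 + 0.5110 = 4.6110 MeV.
(pc)² = E² − (m₀c²)² = (4.6110)² − (0.5110)² = 21.00 MeV², so pc = 4.583 MeV.
λ = hc/(pc) = 1240 MeV·fm / 4.583 MeV = 271 fm.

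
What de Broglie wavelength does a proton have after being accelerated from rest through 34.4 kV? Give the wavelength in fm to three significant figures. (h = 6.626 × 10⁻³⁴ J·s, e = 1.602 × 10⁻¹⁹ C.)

λ = 154 fm

KE = eV = 1.602 × 10⁻¹⁹ × 3.440 × 10⁴ = 5.511 × 10⁻¹⁵ J.
p = √(2mKE) = √(2 × 1.673 × 10⁻²⁷ × 5.511 × 10⁻¹⁵) = 4.294 × 10⁻²¹ kg·m/s.
λ = h/p = 6.626 × 10⁻³⁴ / 4.294 × 10⁻²¹ = 1.54 × 10⁻¹³ m = 154 fm.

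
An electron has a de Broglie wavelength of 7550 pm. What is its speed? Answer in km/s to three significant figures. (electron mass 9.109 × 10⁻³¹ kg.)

p = h/λ = 6.626 × 10⁻³⁴ / 7.550 × 10⁻⁹ = 8.776 × 10⁻²⁶ kg·m/s.
v = p/m = 8.776 × 10⁻²⁶ / 9.109 × 10⁻³¹ = 9.63 × 10⁴ m/s = 96.3 km/s.

v = 96.3 km/s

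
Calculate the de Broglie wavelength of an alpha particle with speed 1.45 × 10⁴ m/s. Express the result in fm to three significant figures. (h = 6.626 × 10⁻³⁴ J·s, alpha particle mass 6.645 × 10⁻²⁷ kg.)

p = mv = 6.645 × 10⁻²⁷ × 1.45 × 10⁴ = 9.635 × 10⁻²³ kg·m/s.
λ = h/p = 6.626 × 10⁻³⁴ / 9.635 × 10⁻²³ = 6.88 × 10⁻¹² m = 6880 fm.

λ = 6880 fm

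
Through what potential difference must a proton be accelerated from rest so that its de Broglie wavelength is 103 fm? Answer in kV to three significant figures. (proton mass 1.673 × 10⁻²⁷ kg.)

V = 77.2 kV

p = h/λ = 6.626 × 10⁻³⁴ / 1.030 × 10⁻¹³ = 6.433 × 10⁻²¹ kg·m/s.
KE = p²/(2m) = 1.237 × 10⁻¹⁴ J.
V = KE/e = 1.237 × 10⁻¹⁴ / (1.602 × 10⁻¹⁹) = 77.2 kV.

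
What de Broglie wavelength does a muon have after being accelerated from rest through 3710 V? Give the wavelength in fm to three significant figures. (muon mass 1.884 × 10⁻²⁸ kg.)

KE = eV = 1.602 × 10⁻¹⁹ × 3710 = 5.943 × 10⁻¹⁶ J.
p = √(2mKE) = √(2 × 1.884 × 10⁻²⁸ × 5.943 × 10⁻¹⁶) = 4.732 × 10⁻²² kg·m/s.
λ = h/p = 6.626 × 10⁻³⁴ / 4.732 × 10⁻²² = 1.40 × 10⁻¹² m = 1400 fm.

λ = 1400 fm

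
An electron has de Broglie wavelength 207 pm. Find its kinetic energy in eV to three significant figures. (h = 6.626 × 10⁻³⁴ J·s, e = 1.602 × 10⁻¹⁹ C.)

p = h/λ = 6.626 × 10⁻³⁴ / 2.070 × 10⁻¹⁰ = 3.201 × 10⁻²⁴ kg·m/s.
KE = p²/(2m) = (3.201 × 10⁻²⁴)² / (2 × 9.109 × 10⁻³¹) = 5.624 × 10⁻¹⁸ J = 35.1 eV.

KE = 35.1 eV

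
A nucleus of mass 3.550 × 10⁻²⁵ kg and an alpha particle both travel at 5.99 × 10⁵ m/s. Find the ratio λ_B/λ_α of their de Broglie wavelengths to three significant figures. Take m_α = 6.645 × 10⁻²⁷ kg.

At fixed v, p = mv so λ = h/(mv) ∝ 1/m.
λ_B/λ_α = m_α/m_B = 6.645 × 10⁻²⁷/3.550 × 10⁻²⁵ = 0.0187.

λ_B/λ_α = 0.0187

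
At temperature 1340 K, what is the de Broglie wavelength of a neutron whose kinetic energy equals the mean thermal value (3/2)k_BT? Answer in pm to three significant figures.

λ = 68.7 pm

KE = (3/2)k_BT = 1.5 × 1.381 × 10⁻²³ × 1340 = 2.776 × 10⁻²⁰ J.
p = √(2mKE) = √(2 × 1.675 × 10⁻²⁷ × 2.776 × 10⁻²⁰) = 9.643 × 10⁻²⁴ kg·m/s.
λ = h/p = 6.87 × 10⁻¹¹ m = 68.7 pm.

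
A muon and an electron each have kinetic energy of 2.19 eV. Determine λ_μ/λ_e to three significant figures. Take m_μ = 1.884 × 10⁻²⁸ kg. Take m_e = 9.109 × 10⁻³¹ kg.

At fixed KE, p = √(2mKE) so λ = h/p ∝ 1/√m.
λ_μ/λ_e = √(m_e/m_μ) = √(9.109 × 10⁻³¹/1.884 × 10⁻²⁸) = √(4.835 × 10⁻³) = 0.0695.

λ_μ/λ_e = 0.0695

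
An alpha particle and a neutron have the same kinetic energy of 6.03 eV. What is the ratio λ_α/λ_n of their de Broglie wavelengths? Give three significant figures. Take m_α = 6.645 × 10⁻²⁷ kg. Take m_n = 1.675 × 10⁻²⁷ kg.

λ_α/λ_n = 0.502

At fixed KE, p = √(2mKE) so λ = h/p ∝ 1/√m.
λ_α/λ_n = √(m_n/m_α) = √(1.675 × 10⁻²⁷/6.645 × 10⁻²⁷) = √(0.2521) = 0.502.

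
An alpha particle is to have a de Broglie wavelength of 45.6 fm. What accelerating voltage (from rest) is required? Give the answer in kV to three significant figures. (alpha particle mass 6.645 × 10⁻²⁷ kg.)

p = h/λ = 6.626 × 10⁻³⁴ / 4.560 × 10⁻¹⁴ = 1.453 × 10⁻²⁰ kg·m/s.
KE = p²/(2m) = 1.589 × 10⁻¹⁴ J.
V = KE/2e = 1.589 × 10⁻¹⁴ / (2 × 1.602 × 10⁻¹⁹) = 49.6 kV.

V = 49.6 kV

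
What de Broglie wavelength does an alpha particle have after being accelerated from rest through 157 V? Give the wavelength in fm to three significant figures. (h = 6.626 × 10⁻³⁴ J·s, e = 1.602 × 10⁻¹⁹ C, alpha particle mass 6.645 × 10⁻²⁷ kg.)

KE = 2eV = 2 × 1.602 × 10⁻¹⁹ × 157.0 = 5.030 × 10⁻¹⁷ J.
p = √(2mKE) = √(2 × 6.645 × 10⁻²⁷ × 5.030 × 10⁻¹⁷) = 8.176 × 10⁻²² kg·m/s.
λ = h/p = 6.626 × 10⁻³⁴ / 8.176 × 10⁻²² = 8.10 × 10⁻¹³ m = 810 fm.

λ = 810 fm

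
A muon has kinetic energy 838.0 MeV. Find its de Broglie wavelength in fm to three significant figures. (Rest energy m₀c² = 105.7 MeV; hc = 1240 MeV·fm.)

Total energy E = KE + m₀c² = 838.0 + 105.7 = 943.7 MeV.
(pc)² = E² − (m₀c²)² = (943.7)² − (105.7)² = 8.794 × 10⁵ MeV², so pc = 937.8 MeV.
λ = hc/(pc) = 1240 MeV·fm / 937.8 MeV = 1.32 fm.

λ = 1.32 fm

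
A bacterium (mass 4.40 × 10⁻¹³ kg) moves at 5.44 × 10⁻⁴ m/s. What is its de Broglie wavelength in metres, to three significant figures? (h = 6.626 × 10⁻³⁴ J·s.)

p = mv = 4.40 × 10⁻¹³ × 5.44 × 10⁻⁴ = 2.394 × 10⁻¹⁶ kg·m/s.
λ = h/p = 6.626 × 10⁻³⁴ / 2.394 × 10⁻¹⁶ = 2.77 × 10⁻¹⁸ m.

λ = 2.77 × 10⁻¹⁸ m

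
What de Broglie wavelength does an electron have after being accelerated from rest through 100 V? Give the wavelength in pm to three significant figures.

KE = eV = 1.602 × 10⁻¹⁹ × 100.0 = 1.602 × 10⁻¹⁷ J.
p = √(2mKE) = √(2 × 9.109 × 10⁻³¹ × 1.602 × 10⁻¹⁷) = 5.402 × 10⁻²⁴ kg·m/s.
λ = h/p = 6.626 × 10⁻³⁴ / 5.402 × 10⁻²⁴ = 1.23 × 10⁻¹⁰ m = 123 pm.

λ = 123 pm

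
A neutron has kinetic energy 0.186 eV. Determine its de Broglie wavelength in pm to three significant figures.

λ = 66.3 pm

KE = 0.186 eV = 2.980 × 10⁻²⁰ J.
p = √(2mKE) = √(2 × 1.675 × 10⁻²⁷ × 2.980 × 10⁻²⁰) = 9.991 × 10⁻²⁴ kg·m/s.
λ = h/p = 6.626 × 10⁻³⁴ / 9.991 × 10⁻²⁴ = 6.63 × 10⁻¹¹ m = 66.3 pm.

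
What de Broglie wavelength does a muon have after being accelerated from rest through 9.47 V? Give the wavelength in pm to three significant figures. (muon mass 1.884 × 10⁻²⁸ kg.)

λ = 27.7 pm

KE = eV = 1.602 × 10⁻¹⁹ × 9.470 = 1.517 × 10⁻¹⁸ J.
p = √(2mKE) = √(2 × 1.884 × 10⁻²⁸ × 1.517 × 10⁻¹⁸) = 2.391 × 10⁻²³ kg·m/s.
λ = h/p = 6.626 × 10⁻³⁴ / 2.391 × 10⁻²³ = 2.77 × 10⁻¹¹ m = 27.7 pm.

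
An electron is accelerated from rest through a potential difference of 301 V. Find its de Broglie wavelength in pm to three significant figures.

λ = 70.7 pm

KE = eV = 1.602 × 10⁻¹⁹ × 301.0 = 4.822 × 10⁻¹⁷ J.
p = √(2mKE) = √(2 × 9.109 × 10⁻³¹ × 4.822 × 10⁻¹⁷) = 9.373 × 10⁻²⁴ kg·m/s.
λ = h/p = 6.626 × 10⁻³⁴ / 9.373 × 10⁻²⁴ = 7.07 × 10⁻¹¹ m = 70.7 pm.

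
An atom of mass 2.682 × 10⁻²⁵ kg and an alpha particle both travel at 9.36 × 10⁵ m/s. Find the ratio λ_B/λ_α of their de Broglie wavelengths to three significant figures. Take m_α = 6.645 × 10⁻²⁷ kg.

λ_B/λ_α = 0.0248

At fixed v, p = mv so λ = h/(mv) ∝ 1/m.
λ_B/λ_α = m_α/m_B = 6.645 × 10⁻²⁷/2.682 × 10⁻²⁵ = 0.0248.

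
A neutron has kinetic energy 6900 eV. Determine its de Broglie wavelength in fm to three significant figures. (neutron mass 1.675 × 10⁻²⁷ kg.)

KE = 6900 eV = 1.105 × 10⁻¹⁵ J.
p = √(2mKE) = √(2 × 1.675 × 10⁻²⁷ × 1.105 × 10⁻¹⁵) = 1.924 × 10⁻²¹ kg·m/s.
λ = h/p = 6.626 × 10⁻³⁴ / 1.924 × 10⁻²¹ = 3.44 × 10⁻¹³ m = 344 fm.

λ = 344 fm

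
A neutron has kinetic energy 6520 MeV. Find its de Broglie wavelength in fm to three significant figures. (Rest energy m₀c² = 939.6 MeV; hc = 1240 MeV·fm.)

Total energy E = KE + m₀c² = 6520 + 939.6 = 7459.6 MeV.
(pc)² = E² − (m₀c²)² = (7459.6)² − (939.6)² = 5.476 × 10⁷ MeV², so pc = 7400 MeV.
λ = hc/(pc) = 1240 MeV·fm / 7400 MeV = 0.168 fm.

λ = 0.168 fm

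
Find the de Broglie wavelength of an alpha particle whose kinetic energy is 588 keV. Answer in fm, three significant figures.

λ = 18.7 fm

KE = 588 keV = 9.420 × 10⁻¹⁴ J.
p = √(2mKE) = √(2 × 6.645 × 10⁻²⁷ × 9.420 × 10⁻¹⁴) = 3.538 × 10⁻²⁰ kg·m/s.
λ = h/p = 6.626 × 10⁻³⁴ / 3.538 × 10⁻²⁰ = 1.87 × 10⁻¹⁴ m = 18.7 fm.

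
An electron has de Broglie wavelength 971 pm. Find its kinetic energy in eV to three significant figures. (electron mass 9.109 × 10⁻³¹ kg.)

KE = 1.60 eV

p = h/λ = 6.626 × 10⁻³⁴ / 9.710 × 10⁻¹⁰ = 6.824 × 10⁻²⁵ kg·m/s.
KE = p²/(2m) = (6.824 × 10⁻²⁵)² / (2 × 9.109 × 10⁻³¹) = 2.556 × 10⁻¹⁹ J = 1.60 eV.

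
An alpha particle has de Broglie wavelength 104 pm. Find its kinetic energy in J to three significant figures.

p = h/λ = 6.626 × 10⁻³⁴ / 1.040 × 10⁻¹⁰ = 6.371 × 10⁻²⁴ kg·m/s.
KE = p²/(2m) = (6.371 × 10⁻²⁴)² / (2 × 6.645 × 10⁻²⁷) = 3.054 × 10⁻²¹ J = 3.05 × 10⁻²¹ J.

KE = 3.05 × 10⁻²¹ J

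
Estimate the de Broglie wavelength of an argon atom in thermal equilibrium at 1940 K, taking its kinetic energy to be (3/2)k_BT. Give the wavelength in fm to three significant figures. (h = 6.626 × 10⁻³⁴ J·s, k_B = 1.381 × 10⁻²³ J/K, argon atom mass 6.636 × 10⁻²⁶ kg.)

λ = 9070 fm

KE = (3/2)k_BT = 1.5 × 1.381 × 10⁻²³ × 1940 = 4.019 × 10⁻²⁰ J.
p = √(2mKE) = √(2 × 6.636 × 10⁻²⁶ × 4.019 × 10⁻²⁰) = 7.303 × 10⁻²³ kg·m/s.
λ = h/p = 9.07 × 10⁻¹² m = 9070 fm.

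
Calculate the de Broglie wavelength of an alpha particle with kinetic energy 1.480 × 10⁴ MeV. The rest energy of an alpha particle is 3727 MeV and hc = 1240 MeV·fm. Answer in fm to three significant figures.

λ = 0.0683 fm

Total energy E = KE + m₀c² = 1.480 × 10⁴ + 3727 = 18527 MeV.
(pc)² = E² − (m₀c²)² = (18527)² − (3727)² = 3.294 × 10⁸ MeV², so pc = 1.815 × 10⁴ MeV.
λ = hc/(pc) = 1240 MeV·fm / 1.815 × 10⁴ MeV = 0.0683 fm.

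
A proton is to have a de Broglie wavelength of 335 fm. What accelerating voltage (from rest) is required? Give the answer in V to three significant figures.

p = h/λ = 6.626 × 10⁻³⁴ / 3.350 × 10⁻¹³ = 1.978 × 10⁻²¹ kg·m/s.
KE = p²/(2m) = 1.169 × 10⁻¹⁵ J.
V = KE/e = 1.169 × 10⁻¹⁵ / (1.602 × 10⁻¹⁹) = 7300 V.

V = 7300 V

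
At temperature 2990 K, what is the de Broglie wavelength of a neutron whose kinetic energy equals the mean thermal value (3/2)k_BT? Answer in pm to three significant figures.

KE = (3/2)k_BT = 1.5 × 1.381 × 10⁻²³ × 2990 = 6.194 × 10⁻²⁰ J.
p = √(2mKE) = √(2 × 1.675 × 10⁻²⁷ × 6.194 × 10⁻²⁰) = 1.440 × 10⁻²³ kg·m/s.
λ = h/p = 4.60 × 10⁻¹¹ m = 46.0 pm.

λ = 46.0 pm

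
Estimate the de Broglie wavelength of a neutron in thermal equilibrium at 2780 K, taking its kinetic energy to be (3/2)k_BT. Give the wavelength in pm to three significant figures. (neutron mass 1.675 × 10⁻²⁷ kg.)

λ = 47.7 pm

KE = (3/2)k_BT = 1.5 × 1.381 × 10⁻²³ × 2780 = 5.759 × 10⁻²⁰ J.
p = √(2mKE) = √(2 × 1.675 × 10⁻²⁷ × 5.759 × 10⁻²⁰) = 1.389 × 10⁻²³ kg·m/s.
λ = h/p = 4.77 × 10⁻¹¹ m = 47.7 pm.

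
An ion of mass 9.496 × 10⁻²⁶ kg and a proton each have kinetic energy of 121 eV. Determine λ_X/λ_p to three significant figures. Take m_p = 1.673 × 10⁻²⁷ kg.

At fixed KE, p = √(2mKE) so λ = h/p ∝ 1/√m.
λ_X/λ_p = √(m_p/m_X) = √(1.673 × 10⁻²⁷/9.496 × 10⁻²⁶) = √(0.01762) = 0.133.

λ_X/λ_p = 0.133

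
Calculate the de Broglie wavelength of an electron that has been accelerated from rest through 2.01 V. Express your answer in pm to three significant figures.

λ = 865 pm

KE = eV = 1.602 × 10⁻¹⁹ × 2.010 = 3.220 × 10⁻¹⁹ J.
p = √(2mKE) = √(2 × 9.109 × 10⁻³¹ × 3.220 × 10⁻¹⁹) = 7.659 × 10⁻²⁵ kg·m/s.
λ = h/p = 6.626 × 10⁻³⁴ / 7.659 × 10⁻²⁵ = 8.65 × 10⁻¹⁰ m = 865 pm.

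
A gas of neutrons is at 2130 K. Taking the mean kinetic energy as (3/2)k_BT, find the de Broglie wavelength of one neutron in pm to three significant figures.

λ = 54.5 pm

KE = (3/2)k_BT = 1.5 × 1.381 × 10⁻²³ × 2130 = 4.412 × 10⁻²⁰ J.
p = √(2mKE) = √(2 × 1.675 × 10⁻²⁷ × 4.412 × 10⁻²⁰) = 1.216 × 10⁻²³ kg·m/s.
λ = h/p = 5.45 × 10⁻¹¹ m = 54.5 pm.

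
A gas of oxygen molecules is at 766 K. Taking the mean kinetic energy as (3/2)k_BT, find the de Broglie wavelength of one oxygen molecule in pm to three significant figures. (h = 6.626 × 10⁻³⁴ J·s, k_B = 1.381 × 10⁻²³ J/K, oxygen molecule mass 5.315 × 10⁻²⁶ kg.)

KE = (3/2)k_BT = 1.5 × 1.381 × 10⁻²³ × 766 = 1.587 × 10⁻²⁰ J.
p = √(2mKE) = √(2 × 5.315 × 10⁻²⁶ × 1.587 × 10⁻²⁰) = 4.107 × 10⁻²³ kg·m/s.
λ = h/p = 1.61 × 10⁻¹¹ m = 16.1 pm.

λ = 16.1 pm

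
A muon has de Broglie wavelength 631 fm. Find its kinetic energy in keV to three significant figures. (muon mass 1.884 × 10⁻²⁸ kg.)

KE = 18.3 keV

p = h/λ = 6.626 × 10⁻³⁴ / 6.310 × 10⁻¹³ = 1.050 × 10⁻²¹ kg·m/s.
KE = p²/(2m) = (1.050 × 10⁻²¹)² / (2 × 1.884 × 10⁻²⁸) = 2.926 × 10⁻¹⁵ J = 18.3 keV.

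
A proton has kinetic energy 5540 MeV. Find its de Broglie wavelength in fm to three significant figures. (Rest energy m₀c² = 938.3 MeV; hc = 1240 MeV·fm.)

Total energy E = KE + m₀c² = 5540 + 938.3 = 6478.3 MeV.
(pc)² = E² − (m₀c²)² = (6478.3)² − (938.3)² = 4.109 × 10⁷ MeV², so pc = 6410 MeV.
λ = hc/(pc) = 1240 MeV·fm / 6410 MeV = 0.193 fm.

λ = 0.193 fm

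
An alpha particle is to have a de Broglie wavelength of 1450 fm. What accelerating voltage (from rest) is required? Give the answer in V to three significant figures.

p = h/λ = 6.626 × 10⁻³⁴ / 1.450 × 10⁻¹² = 4.570 × 10⁻²² kg·m/s.
KE = p²/(2m) = 1.571 × 10⁻¹⁷ J.
V = KE/2e = 1.571 × 10⁻¹⁷ / (2 × 1.602 × 10⁻¹⁹) = 49.0 V.

V = 49.0 V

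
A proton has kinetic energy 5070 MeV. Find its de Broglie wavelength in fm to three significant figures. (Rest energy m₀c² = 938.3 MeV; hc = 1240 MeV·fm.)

λ = 0.209 fm

Total energy E = KE + m₀c² = 5070 + 938.3 = 6008.3 MeV.
(pc)² = E² − (m₀c²)² = (6008.3)² − (938.3)² = 3.522 × 10⁷ MeV², so pc = 5935 MeV.
λ = hc/(pc) = 1240 MeV·fm / 5935 MeV = 0.209 fm.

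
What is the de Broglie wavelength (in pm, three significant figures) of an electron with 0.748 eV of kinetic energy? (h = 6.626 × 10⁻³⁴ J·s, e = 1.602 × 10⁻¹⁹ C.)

KE = 0.748 eV = 1.198 × 10⁻¹⁹ J.
p = √(2mKE) = √(2 × 9.109 × 10⁻³¹ × 1.198 × 10⁻¹⁹) = 4.672 × 10⁻²⁵ kg·m/s.
λ = h/p = 6.626 × 10⁻³⁴ / 4.672 × 10⁻²⁵ = 1.42 × 10⁻⁹ m = 1420 pm.

λ = 1420 pm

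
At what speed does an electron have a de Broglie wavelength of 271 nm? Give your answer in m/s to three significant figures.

p = h/λ = 6.626 × 10⁻³⁴ / 2.710 × 10⁻⁷ = 2.445 × 10⁻²⁷ kg·m/s.
v = p/m = 2.445 × 10⁻²⁷ / 9.109 × 10⁻³¹ = 2.68 × 10³ m/s = 2680 m/s.

v = 2680 m/s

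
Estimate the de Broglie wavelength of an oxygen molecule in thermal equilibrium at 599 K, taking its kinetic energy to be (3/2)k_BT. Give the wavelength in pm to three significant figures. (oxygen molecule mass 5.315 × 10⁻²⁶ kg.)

KE = (3/2)k_BT = 1.5 × 1.381 × 10⁻²³ × 599 = 1.241 × 10⁻²⁰ J.
p = √(2mKE) = √(2 × 5.315 × 10⁻²⁶ × 1.241 × 10⁻²⁰) = 3.632 × 10⁻²³ kg·m/s.
λ = h/p = 1.82 × 10⁻¹¹ m = 18.2 pm.

λ = 18.2 pm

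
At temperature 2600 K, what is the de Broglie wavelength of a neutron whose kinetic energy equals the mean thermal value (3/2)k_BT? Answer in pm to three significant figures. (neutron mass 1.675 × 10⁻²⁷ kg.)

λ = 49.3 pm

KE = (3/2)k_BT = 1.5 × 1.381 × 10⁻²³ × 2600 = 5.386 × 10⁻²⁰ J.
p = √(2mKE) = √(2 × 1.675 × 10⁻²⁷ × 5.386 × 10⁻²⁰) = 1.343 × 10⁻²³ kg·m/s.
λ = h/p = 4.93 × 10⁻¹¹ m = 49.3 pm.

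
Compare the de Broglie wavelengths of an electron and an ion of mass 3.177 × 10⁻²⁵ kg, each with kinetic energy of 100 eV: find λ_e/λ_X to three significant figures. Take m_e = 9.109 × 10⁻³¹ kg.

λ_e/λ_X = 591

At fixed KE, p = √(2mKE) so λ = h/p ∝ 1/√m.
λ_e/λ_X = √(m_X/m_e) = √(3.177 × 10⁻²⁵/9.109 × 10⁻³¹) = √(3.488 × 10⁵) = 591.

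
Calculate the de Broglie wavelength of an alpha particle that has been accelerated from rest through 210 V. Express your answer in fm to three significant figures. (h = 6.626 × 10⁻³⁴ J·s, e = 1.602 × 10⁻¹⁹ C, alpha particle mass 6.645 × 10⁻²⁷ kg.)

λ = 701 fm

KE = 2eV = 2 × 1.602 × 10⁻¹⁹ × 210.0 = 6.728 × 10⁻¹⁷ J.
p = √(2mKE) = √(2 × 6.645 × 10⁻²⁷ × 6.728 × 10⁻¹⁷) = 9.456 × 10⁻²² kg·m/s.
λ = h/p = 6.626 × 10⁻³⁴ / 9.456 × 10⁻²² = 7.01 × 10⁻¹³ m = 701 fm.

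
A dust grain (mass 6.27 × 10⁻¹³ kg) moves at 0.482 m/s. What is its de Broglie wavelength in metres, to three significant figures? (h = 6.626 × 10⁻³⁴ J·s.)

p = mv = 6.27 × 10⁻¹³ × 0.482 = 3.022 × 10⁻¹³ kg·m/s.
λ = h/p = 6.626 × 10⁻³⁴ / 3.022 × 10⁻¹³ = 2.19 × 10⁻²¹ m.

λ = 2.19 × 10⁻²¹ m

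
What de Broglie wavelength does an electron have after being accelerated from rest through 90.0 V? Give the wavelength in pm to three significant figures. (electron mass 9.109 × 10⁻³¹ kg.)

KE = eV = 1.602 × 10⁻¹⁹ × 90.00 = 1.442 × 10⁻¹⁷ J.
p = √(2mKE) = √(2 × 9.109 × 10⁻³¹ × 1.442 × 10⁻¹⁷) = 5.125 × 10⁻²⁴ kg·m/s.
λ = h/p = 6.626 × 10⁻³⁴ / 5.125 × 10⁻²⁴ = 1.29 × 10⁻¹⁰ m = 129 pm.

λ = 129 pm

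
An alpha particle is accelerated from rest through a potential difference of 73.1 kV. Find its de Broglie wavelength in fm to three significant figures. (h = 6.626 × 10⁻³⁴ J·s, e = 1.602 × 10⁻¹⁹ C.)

KE = 2eV = 2 × 1.602 × 10⁻¹⁹ × 7.310 × 10⁴ = 2.342 × 10⁻¹⁴ J.
p = √(2mKE) = √(2 × 6.645 × 10⁻²⁷ × 2.342 × 10⁻¹⁴) = 1.764 × 10⁻²⁰ kg·m/s.
λ = h/p = 6.626 × 10⁻³⁴ / 1.764 × 10⁻²⁰ = 3.76 × 10⁻¹⁴ m = 37.6 fm.

λ = 37.6 fm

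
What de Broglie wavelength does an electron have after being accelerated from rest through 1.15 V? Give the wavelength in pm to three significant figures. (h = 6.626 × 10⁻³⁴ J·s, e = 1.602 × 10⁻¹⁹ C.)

λ = 1140 pm

KE = eV = 1.602 × 10⁻¹⁹ × 1.150 = 1.842 × 10⁻¹⁹ J.
p = √(2mKE) = √(2 × 9.109 × 10⁻³¹ × 1.842 × 10⁻¹⁹) = 5.793 × 10⁻²⁵ kg·m/s.
λ = h/p = 6.626 × 10⁻³⁴ / 5.793 × 10⁻²⁵ = 1.14 × 10⁻⁹ m = 1140 pm.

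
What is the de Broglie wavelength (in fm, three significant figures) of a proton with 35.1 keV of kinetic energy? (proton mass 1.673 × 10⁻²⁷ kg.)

KE = 35.1 keV = 5.623 × 10⁻¹⁵ J.
p = √(2mKE) = √(2 × 1.673 × 10⁻²⁷ × 5.623 × 10⁻¹⁵) = 4.338 × 10⁻²¹ kg·m/s.
λ = h/p = 6.626 × 10⁻³⁴ / 4.338 × 10⁻²¹ = 1.53 × 10⁻¹³ m = 153 fm.

λ = 153 fm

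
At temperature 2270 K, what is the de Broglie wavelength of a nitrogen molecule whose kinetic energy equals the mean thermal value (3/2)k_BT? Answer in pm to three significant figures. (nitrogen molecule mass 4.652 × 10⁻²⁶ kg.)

KE = (3/2)k_BT = 1.5 × 1.381 × 10⁻²³ × 2270 = 4.702 × 10⁻²⁰ J.
p = √(2mKE) = √(2 × 4.652 × 10⁻²⁶ × 4.702 × 10⁻²⁰) = 6.614 × 10⁻²³ kg·m/s.
λ = h/p = 1.00 × 10⁻¹¹ m = 10.0 pm.

λ = 10.0 pm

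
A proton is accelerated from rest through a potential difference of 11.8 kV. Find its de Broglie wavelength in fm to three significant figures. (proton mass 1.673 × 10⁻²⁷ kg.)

λ = 263 fm

KE = eV = 1.602 × 10⁻¹⁹ × 1.180 × 10⁴ = 1.890 × 10⁻¹⁵ J.
p = √(2mKE) = √(2 × 1.673 × 10⁻²⁷ × 1.890 × 10⁻¹⁵) = 2.515 × 10⁻²¹ kg·m/s.
λ = h/p = 6.626 × 10⁻³⁴ / 2.515 × 10⁻²¹ = 2.63 × 10⁻¹³ m = 263 fm.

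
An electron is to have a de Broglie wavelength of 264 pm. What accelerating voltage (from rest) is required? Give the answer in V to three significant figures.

V = 21.6 V

p = h/λ = 6.626 × 10⁻³⁴ / 2.640 × 10⁻¹⁰ = 2.510 × 10⁻²⁴ kg·m/s.
KE = p²/(2m) = 3.458 × 10⁻¹⁸ J.
V = KE/e = 3.458 × 10⁻¹⁸ / (1.602 × 10⁻¹⁹) = 21.6 V.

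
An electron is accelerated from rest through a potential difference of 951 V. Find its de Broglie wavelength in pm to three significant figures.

KE = eV = 1.602 × 10⁻¹⁹ × 951.0 = 1.524 × 10⁻¹⁶ J.
p = √(2mKE) = √(2 × 9.109 × 10⁻³¹ × 1.524 × 10⁻¹⁶) = 1.666 × 10⁻²³ kg·m/s.
λ = h/p = 6.626 × 10⁻³⁴ / 1.666 × 10⁻²³ = 3.98 × 10⁻¹¹ m = 39.8 pm.

λ = 39.8 pm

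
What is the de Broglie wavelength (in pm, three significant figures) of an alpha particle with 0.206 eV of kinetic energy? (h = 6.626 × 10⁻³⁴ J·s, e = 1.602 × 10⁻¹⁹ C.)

λ = 31.6 pm

KE = 0.206 eV = 3.300 × 10⁻²⁰ J.
p = √(2mKE) = √(2 × 6.645 × 10⁻²⁷ × 3.300 × 10⁻²⁰) = 2.094 × 10⁻²³ kg·m/s.
λ = h/p = 6.626 × 10⁻³⁴ / 2.094 × 10⁻²³ = 3.16 × 10⁻¹¹ m = 31.6 pm.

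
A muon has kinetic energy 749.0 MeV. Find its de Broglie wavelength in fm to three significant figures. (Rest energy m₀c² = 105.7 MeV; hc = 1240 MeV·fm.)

λ = 1.46 fm

Total energy E = KE + m₀c² = 749.0 + 105.7 = 854.7 MeV.
(pc)² = E² − (m₀c²)² = (854.7)² − (105.7)² = 7.193 × 10⁵ MeV², so pc = 848.1 MeV.
λ = hc/(pc) = 1240 MeV·fm / 848.1 MeV = 1.46 fm.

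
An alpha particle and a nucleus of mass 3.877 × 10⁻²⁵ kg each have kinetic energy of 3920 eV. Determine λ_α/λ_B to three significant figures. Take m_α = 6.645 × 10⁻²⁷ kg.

At fixed KE, p = √(2mKE) so λ = h/p ∝ 1/√m.
λ_α/λ_B = √(m_B/m_α) = √(3.877 × 10⁻²⁵/6.645 × 10⁻²⁷) = √(58.34) = 7.64.

λ_α/λ_B = 7.64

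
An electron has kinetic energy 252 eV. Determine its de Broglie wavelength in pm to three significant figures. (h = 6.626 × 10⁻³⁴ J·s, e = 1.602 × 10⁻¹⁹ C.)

λ = 77.3 pm

KE = 252 eV = 4.037 × 10⁻¹⁷ J.
p = √(2mKE) = √(2 × 9.109 × 10⁻³¹ × 4.037 × 10⁻¹⁷) = 8.576 × 10⁻²⁴ kg·m/s.
λ = h/p = 6.626 × 10⁻³⁴ / 8.576 × 10⁻²⁴ = 7.73 × 10⁻¹¹ m = 77.3 pm.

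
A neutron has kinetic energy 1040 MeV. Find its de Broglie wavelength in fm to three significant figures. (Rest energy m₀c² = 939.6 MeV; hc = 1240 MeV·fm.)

Total energy E = KE + m₀c² = 1040 + 939.6 = 1979.6 MeV.
(pc)² = E² − (m₀c²)² = (1979.6)² − (939.6)² = 3.036 × 10⁶ MeV², so pc = 1742 MeV.
λ = hc/(pc) = 1240 MeV·fm / 1742 MeV = 0.712 fm.

λ = 0.712 fm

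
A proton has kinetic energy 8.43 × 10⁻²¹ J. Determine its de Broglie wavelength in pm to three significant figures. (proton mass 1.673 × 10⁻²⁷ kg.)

λ = 125 pm

p = √(2mKE) = √(2 × 1.673 × 10⁻²⁷ × 8.430 × 10⁻²¹) = 5.311 × 10⁻²⁴ kg·m/s.
λ = h/p = 6.626 × 10⁻³⁴ / 5.311 × 10⁻²⁴ = 1.25 × 10⁻¹⁰ m = 125 pm.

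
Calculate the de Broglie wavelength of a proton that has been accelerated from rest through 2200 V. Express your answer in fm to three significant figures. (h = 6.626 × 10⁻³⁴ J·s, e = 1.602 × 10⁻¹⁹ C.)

λ = 610 fm

KE = eV = 1.602 × 10⁻¹⁹ × 2200 = 3.524 × 10⁻¹⁶ J.
p = √(2mKE) = √(2 × 1.673 × 10⁻²⁷ × 3.524 × 10⁻¹⁶) = 1.086 × 10⁻²¹ kg·m/s.
λ = h/p = 6.626 × 10⁻³⁴ / 1.086 × 10⁻²¹ = 6.10 × 10⁻¹³ m = 610 fm.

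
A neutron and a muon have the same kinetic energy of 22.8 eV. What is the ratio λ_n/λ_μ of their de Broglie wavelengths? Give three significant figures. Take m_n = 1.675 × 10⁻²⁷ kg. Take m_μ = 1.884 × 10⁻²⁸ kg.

At fixed KE, p = √(2mKE) so λ = h/p ∝ 1/√m.
λ_n/λ_μ = √(m_μ/m_n) = √(1.884 × 10⁻²⁸/1.675 × 10⁻²⁷) = √(0.1125) = 0.335.

λ_n/λ_μ = 0.335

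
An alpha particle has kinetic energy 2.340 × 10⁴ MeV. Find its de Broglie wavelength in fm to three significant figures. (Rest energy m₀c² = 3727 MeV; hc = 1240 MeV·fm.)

λ = 0.0461 fm

Total energy E = KE + m₀c² = 2.340 × 10⁴ + 3727 = 27127 MeV.
(pc)² = E² − (m₀c²)² = (27127)² − (3727)² = 7.220 × 10⁸ MeV², so pc = 2.687 × 10⁴ MeV.
λ = hc/(pc) = 1240 MeV·fm / 2.687 × 10⁴ MeV = 0.0461 fm.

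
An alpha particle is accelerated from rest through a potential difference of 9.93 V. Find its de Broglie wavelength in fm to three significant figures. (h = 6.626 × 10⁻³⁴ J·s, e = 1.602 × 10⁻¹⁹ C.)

λ = 3220 fm

KE = 2eV = 2 × 1.602 × 10⁻¹⁹ × 9.930 = 3.182 × 10⁻¹⁸ J.
p = √(2mKE) = √(2 × 6.645 × 10⁻²⁷ × 3.182 × 10⁻¹⁸) = 2.056 × 10⁻²² kg·m/s.
λ = h/p = 6.626 × 10⁻³⁴ / 2.056 × 10⁻²² = 3.22 × 10⁻¹² m = 3220 fm.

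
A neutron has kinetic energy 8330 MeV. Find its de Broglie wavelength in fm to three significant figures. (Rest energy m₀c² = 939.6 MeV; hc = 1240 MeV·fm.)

λ = 0.134 fm

Total energy E = KE + m₀c² = 8330 + 939.6 = 9269.6 MeV.
(pc)² = E² − (m₀c²)² = (9269.6)² − (939.6)² = 8.504 × 10⁷ MeV², so pc = 9222 MeV.
λ = hc/(pc) = 1240 MeV·fm / 9222 MeV = 0.134 fm.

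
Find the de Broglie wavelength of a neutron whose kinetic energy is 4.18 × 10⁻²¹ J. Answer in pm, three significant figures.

p = √(2mKE) = √(2 × 1.675 × 10⁻²⁷ × 4.180 × 10⁻²¹) = 3.742 × 10⁻²⁴ kg·m/s.
λ = h/p = 6.626 × 10⁻³⁴ / 3.742 × 10⁻²⁴ = 1.77 × 10⁻¹⁰ m = 177 pm.

λ = 177 pm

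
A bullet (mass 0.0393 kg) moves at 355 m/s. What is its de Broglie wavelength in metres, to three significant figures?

p = mv = 0.0393 × 355 = 1.395 × 10¹ kg·m/s.
λ = h/p = 6.626 × 10⁻³⁴ / 1.395 × 10¹ = 4.75 × 10⁻³⁵ m.

λ = 4.75 × 10⁻³⁵ m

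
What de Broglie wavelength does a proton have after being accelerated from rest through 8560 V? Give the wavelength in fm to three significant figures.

λ = 309 fm

KE = eV = 1.602 × 10⁻¹⁹ × 8560 = 1.371 × 10⁻¹⁵ J.
p = √(2mKE) = √(2 × 1.673 × 10⁻²⁷ × 1.371 × 10⁻¹⁵) = 2.142 × 10⁻²¹ kg·m/s.
λ = h/p = 6.626 × 10⁻³⁴ / 2.142 × 10⁻²¹ = 3.09 × 10⁻¹³ m = 309 fm.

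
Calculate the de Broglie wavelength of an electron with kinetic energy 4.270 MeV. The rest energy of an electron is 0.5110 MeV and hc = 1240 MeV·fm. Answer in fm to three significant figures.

λ = 261 fm

Total energy E = KE + m₀c² = 4.270 + 0.5110 = 4.7810 MeV.
(pc)² = E² − (m₀c²)² = (4.7810)² − (0.5110)² = 22.60 MeV², so pc = 4.754 MeV.
λ = hc/(pc) = 1240 MeV·fm / 4.754 MeV = 261 fm.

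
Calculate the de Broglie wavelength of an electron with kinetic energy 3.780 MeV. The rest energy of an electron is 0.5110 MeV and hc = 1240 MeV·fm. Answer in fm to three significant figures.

λ = 291 fm

Total energy E = KE + m₀c² = 3.780 + 0.5110 = 4.2910 MeV.
(pc)² = E² − (m₀c²)² = (4.2910)² − (0.5110)² = 18.15 MeV², so pc = 4.260 MeV.
λ = hc/(pc) = 1240 MeV·fm / 4.260 MeV = 291 fm.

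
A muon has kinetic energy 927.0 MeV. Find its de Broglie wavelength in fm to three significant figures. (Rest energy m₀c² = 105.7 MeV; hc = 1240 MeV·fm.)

λ = 1.21 fm

Total energy E = KE + m₀c² = 927.0 + 105.7 = 1032.7 MeV.
(pc)² = E² − (m₀c²)² = (1032.7)² − (105.7)² = 1.055 × 10⁶ MeV², so pc = 1027 MeV.
λ = hc/(pc) = 1240 MeV·fm / 1027 MeV = 1.21 fm.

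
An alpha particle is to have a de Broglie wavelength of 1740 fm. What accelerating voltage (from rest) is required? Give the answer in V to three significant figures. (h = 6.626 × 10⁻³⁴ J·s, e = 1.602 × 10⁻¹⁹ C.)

V = 34.1 V

p = h/λ = 6.626 × 10⁻³⁴ / 1.740 × 10⁻¹² = 3.808 × 10⁻²² kg·m/s.
KE = p²/(2m) = 1.091 × 10⁻¹⁷ J.
V = KE/2e = 1.091 × 10⁻¹⁷ / (2 × 1.602 × 10⁻¹⁹) = 34.1 V.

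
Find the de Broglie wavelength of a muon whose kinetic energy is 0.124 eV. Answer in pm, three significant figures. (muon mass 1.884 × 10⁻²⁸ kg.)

λ = 242 pm

KE = 0.124 eV = 1.986 × 10⁻²⁰ J.
p = √(2mKE) = √(2 × 1.884 × 10⁻²⁸ × 1.986 × 10⁻²⁰) = 2.736 × 10⁻²⁴ kg·m/s.
λ = h/p = 6.626 × 10⁻³⁴ / 2.736 × 10⁻²⁴ = 2.42 × 10⁻¹⁰ m = 242 pm.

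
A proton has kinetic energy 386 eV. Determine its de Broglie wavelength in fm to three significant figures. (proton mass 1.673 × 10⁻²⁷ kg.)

KE = 386 eV = 6.184 × 10⁻¹⁷ J.
p = √(2mKE) = √(2 × 1.673 × 10⁻²⁷ × 6.184 × 10⁻¹⁷) = 4.549 × 10⁻²² kg·m/s.
λ = h/p = 6.626 × 10⁻³⁴ / 4.549 × 10⁻²² = 1.46 × 10⁻¹² m = 1460 fm.

λ = 1460 fm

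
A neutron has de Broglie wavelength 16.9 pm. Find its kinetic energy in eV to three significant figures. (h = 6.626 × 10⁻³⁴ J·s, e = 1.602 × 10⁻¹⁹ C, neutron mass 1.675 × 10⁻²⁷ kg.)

KE = 2.86 eV

p = h/λ = 6.626 × 10⁻³⁴ / 1.690 × 10⁻¹¹ = 3.921 × 10⁻²³ kg·m/s.
KE = p²/(2m) = (3.921 × 10⁻²³)² / (2 × 1.675 × 10⁻²⁷) = 4.589 × 10⁻¹⁹ J = 2.86 eV.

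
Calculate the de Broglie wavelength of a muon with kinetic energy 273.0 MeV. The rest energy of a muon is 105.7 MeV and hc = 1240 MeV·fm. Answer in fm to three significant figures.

λ = 3.41 fm

Total energy E = KE + m₀c² = 273.0 + 105.7 = 378.7 MeV.
(pc)² = E² − (m₀c²)² = (378.7)² − (105.7)² = 1.322 × 10⁵ MeV², so pc = 363.6 MeV.
λ = hc/(pc) = 1240 MeV·fm / 363.6 MeV = 3.41 fm.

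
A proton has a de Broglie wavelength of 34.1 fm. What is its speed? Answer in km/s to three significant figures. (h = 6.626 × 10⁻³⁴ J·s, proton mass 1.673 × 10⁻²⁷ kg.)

v = 1.16 × 10⁴ km/s

p = h/λ = 6.626 × 10⁻³⁴ / 3.410 × 10⁻¹⁴ = 1.943 × 10⁻²⁰ kg·m/s.
v = p/m = 1.943 × 10⁻²⁰ / 1.673 × 10⁻²⁷ = 1.16 × 10⁷ m/s = 1.16 × 10⁴ km/s.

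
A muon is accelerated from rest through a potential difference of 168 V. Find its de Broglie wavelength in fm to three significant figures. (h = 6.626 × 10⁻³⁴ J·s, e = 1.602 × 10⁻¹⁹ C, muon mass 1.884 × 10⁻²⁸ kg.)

λ = 6580 fm

KE = eV = 1.602 × 10⁻¹⁹ × 168.0 = 2.691 × 10⁻¹⁷ J.
p = √(2mKE) = √(2 × 1.884 × 10⁻²⁸ × 2.691 × 10⁻¹⁷) = 1.007 × 10⁻²² kg·m/s.
λ = h/p = 6.626 × 10⁻³⁴ / 1.007 × 10⁻²² = 6.58 × 10⁻¹² m = 6580 fm.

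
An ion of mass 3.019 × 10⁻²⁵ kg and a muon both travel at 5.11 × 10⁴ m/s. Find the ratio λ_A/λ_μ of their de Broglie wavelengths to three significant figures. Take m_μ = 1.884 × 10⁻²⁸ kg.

At fixed v, p = mv so λ = h/(mv) ∝ 1/m.
λ_A/λ_μ = m_μ/m_A = 1.884 × 10⁻²⁸/3.019 × 10⁻²⁵ = 6.24 × 10⁻⁴.

λ_A/λ_μ = 6.24 × 10⁻⁴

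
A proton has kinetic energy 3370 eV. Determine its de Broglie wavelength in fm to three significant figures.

λ = 493 fm

KE = 3370 eV = 5.399 × 10⁻¹⁶ J.
p = √(2mKE) = √(2 × 1.673 × 10⁻²⁷ × 5.399 × 10⁻¹⁶) = 1.344 × 10⁻²¹ kg·m/s.
λ = h/p = 6.626 × 10⁻³⁴ / 1.344 × 10⁻²¹ = 4.93 × 10⁻¹³ m = 493 fm.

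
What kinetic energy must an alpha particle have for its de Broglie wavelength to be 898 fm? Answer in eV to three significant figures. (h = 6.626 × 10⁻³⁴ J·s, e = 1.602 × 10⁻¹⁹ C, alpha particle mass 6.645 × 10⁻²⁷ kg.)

KE = 256 eV

p = h/λ = 6.626 × 10⁻³⁴ / 8.980 × 10⁻¹³ = 7.379 × 10⁻²² kg·m/s.
KE = p²/(2m) = (7.379 × 10⁻²²)² / (2 × 6.645 × 10⁻²⁷) = 4.097 × 10⁻¹⁷ J = 256 eV.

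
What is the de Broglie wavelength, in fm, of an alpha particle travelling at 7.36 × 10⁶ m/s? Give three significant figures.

λ = 13.5 fm

p = mv = 6.645 × 10⁻²⁷ × 7.36 × 10⁶ = 4.891 × 10⁻²⁰ kg·m/s.
λ = h/p = 6.626 × 10⁻³⁴ / 4.891 × 10⁻²⁰ = 1.35 × 10⁻¹⁴ m = 13.5 fm.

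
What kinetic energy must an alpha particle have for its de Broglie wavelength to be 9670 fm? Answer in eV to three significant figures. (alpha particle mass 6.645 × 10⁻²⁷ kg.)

KE = 2.21 eV

p = h/λ = 6.626 × 10⁻³⁴ / 9.670 × 10⁻¹² = 6.852 × 10⁻²³ kg·m/s.
KE = p²/(2m) = (6.852 × 10⁻²³)² / (2 × 6.645 × 10⁻²⁷) = 3.533 × 10⁻¹⁹ J = 2.21 eV.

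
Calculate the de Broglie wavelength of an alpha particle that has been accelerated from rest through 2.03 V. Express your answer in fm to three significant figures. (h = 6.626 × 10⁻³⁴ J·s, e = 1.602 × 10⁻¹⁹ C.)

KE = 2eV = 2 × 1.602 × 10⁻¹⁹ × 2.030 = 6.504 × 10⁻¹⁹ J.
p = √(2mKE) = √(2 × 6.645 × 10⁻²⁷ × 6.504 × 10⁻¹⁹) = 9.297 × 10⁻²³ kg·m/s.
λ = h/p = 6.626 × 10⁻³⁴ / 9.297 × 10⁻²³ = 7.13 × 10⁻¹² m = 7130 fm.

λ = 7130 fm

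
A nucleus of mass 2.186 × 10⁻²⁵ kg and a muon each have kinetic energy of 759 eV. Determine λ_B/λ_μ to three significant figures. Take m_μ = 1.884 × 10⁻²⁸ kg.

λ_B/λ_μ = 0.0294

At fixed KE, p = √(2mKE) so λ = h/p ∝ 1/√m.
λ_B/λ_μ = √(m_μ/m_B) = √(1.884 × 10⁻²⁸/2.186 × 10⁻²⁵) = √(8.618 × 10⁻⁴) = 0.0294.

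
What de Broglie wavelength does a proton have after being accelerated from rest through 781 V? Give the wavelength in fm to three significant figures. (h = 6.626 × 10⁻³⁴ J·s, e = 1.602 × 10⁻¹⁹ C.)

λ = 1020 fm

KE = eV = 1.602 × 10⁻¹⁹ × 781.0 = 1.251 × 10⁻¹⁶ J.
p = √(2mKE) = √(2 × 1.673 × 10⁻²⁷ × 1.251 × 10⁻¹⁶) = 6.470 × 10⁻²² kg·m/s.
λ = h/p = 6.626 × 10⁻³⁴ / 6.470 × 10⁻²² = 1.02 × 10⁻¹² m = 1020 fm.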